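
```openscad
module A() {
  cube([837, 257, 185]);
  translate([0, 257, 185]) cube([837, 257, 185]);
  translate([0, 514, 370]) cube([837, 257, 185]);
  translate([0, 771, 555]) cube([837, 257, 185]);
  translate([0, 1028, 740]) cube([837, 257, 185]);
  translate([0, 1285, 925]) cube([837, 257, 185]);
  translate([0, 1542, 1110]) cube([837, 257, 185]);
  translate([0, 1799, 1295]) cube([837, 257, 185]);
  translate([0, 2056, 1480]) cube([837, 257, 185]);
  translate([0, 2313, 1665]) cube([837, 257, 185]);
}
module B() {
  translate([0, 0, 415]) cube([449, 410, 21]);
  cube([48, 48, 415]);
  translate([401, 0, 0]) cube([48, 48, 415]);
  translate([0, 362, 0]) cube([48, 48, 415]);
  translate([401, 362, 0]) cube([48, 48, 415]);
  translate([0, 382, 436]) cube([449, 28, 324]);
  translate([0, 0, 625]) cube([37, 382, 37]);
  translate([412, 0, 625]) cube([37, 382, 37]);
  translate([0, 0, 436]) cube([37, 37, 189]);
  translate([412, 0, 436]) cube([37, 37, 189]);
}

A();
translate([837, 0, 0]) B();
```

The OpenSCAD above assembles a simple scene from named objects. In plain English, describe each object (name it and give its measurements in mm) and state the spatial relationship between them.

A is a straight staircase of 10 solid steps. Each step is 837 mm wide (x), 257 mm deep (y, the going) and 185 mm tall (the rise). The first step rests on the floor; each subsequent step sits one going further in +y and one rise higher in +z, directly behind and above the previous step with no overlap.

B is a chair: 449×410 mm seat, 21 mm thick, top at z = 436 mm, on four 48 mm square corner legs flush with the seat edges. A 28 mm thick backrest slab spans the full seat width, extending 324 mm above the seat top, its back face flush with the seat's +y edge. Two armrests of 37×37 mm section run along each side from the seat's front edge to the front of the backrest, top faces 226 mm above the seat top and outer faces flush with the seat's x-edges; a 37×37 mm post under the front of each armrest stands on the seat at the front corner.

The chair is against the staircase's +x side, with their −y faces flush.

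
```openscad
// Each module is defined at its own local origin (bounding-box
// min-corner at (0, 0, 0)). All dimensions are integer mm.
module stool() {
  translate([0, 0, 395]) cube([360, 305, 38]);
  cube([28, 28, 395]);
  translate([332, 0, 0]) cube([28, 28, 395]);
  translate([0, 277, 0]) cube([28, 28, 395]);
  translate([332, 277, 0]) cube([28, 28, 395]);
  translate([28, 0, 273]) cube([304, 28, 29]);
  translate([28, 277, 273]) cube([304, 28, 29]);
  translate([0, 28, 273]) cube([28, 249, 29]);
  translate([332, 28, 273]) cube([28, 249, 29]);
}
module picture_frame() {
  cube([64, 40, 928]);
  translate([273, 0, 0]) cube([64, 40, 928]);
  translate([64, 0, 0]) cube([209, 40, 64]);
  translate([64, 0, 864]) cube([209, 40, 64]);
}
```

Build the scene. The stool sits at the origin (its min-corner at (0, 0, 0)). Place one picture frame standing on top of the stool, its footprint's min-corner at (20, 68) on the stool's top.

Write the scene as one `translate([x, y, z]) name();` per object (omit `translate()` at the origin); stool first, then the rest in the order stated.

stool();
translate([20, 68, 433]) picture_frame();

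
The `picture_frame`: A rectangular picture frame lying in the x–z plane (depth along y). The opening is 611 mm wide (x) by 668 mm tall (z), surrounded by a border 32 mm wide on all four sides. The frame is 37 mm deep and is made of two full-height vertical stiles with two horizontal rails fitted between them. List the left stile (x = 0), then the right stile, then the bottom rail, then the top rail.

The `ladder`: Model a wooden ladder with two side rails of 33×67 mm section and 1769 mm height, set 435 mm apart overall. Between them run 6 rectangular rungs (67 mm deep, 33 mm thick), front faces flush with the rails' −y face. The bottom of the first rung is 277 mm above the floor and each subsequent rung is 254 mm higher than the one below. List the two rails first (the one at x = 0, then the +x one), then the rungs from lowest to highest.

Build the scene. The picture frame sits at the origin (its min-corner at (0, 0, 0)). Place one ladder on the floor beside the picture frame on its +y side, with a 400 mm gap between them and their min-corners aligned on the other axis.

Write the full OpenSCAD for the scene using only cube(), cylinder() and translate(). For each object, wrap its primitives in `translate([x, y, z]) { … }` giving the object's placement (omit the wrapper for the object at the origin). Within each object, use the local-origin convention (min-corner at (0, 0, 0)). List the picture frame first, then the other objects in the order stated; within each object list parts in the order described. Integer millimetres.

cube([32, 37, 732]);
translate([643, 0, 0]) cube([32, 37, 732]);
translate([32, 0, 0]) cube([611, 37, 32]);
translate([32, 0, 700]) cube([611, 37, 32]);
translate([0, 437, 0]) {
  cube([33, 67, 1769]);
  translate([402, 0, 0]) cube([33, 67, 1769]);
  translate([33, 0, 277]) cube([369, 67, 33]);
  translate([33, 0, 531]) cube([369, 67, 33]);
  translate([33, 0, 785]) cube([369, 67, 33]);
  translate([33, 0, 1039]) cube([369, 67, 33]);
  translate([33, 0, 1293]) cube([369, 67, 33]);
  translate([33, 0, 1547]) cube([369, 67, 33]);
}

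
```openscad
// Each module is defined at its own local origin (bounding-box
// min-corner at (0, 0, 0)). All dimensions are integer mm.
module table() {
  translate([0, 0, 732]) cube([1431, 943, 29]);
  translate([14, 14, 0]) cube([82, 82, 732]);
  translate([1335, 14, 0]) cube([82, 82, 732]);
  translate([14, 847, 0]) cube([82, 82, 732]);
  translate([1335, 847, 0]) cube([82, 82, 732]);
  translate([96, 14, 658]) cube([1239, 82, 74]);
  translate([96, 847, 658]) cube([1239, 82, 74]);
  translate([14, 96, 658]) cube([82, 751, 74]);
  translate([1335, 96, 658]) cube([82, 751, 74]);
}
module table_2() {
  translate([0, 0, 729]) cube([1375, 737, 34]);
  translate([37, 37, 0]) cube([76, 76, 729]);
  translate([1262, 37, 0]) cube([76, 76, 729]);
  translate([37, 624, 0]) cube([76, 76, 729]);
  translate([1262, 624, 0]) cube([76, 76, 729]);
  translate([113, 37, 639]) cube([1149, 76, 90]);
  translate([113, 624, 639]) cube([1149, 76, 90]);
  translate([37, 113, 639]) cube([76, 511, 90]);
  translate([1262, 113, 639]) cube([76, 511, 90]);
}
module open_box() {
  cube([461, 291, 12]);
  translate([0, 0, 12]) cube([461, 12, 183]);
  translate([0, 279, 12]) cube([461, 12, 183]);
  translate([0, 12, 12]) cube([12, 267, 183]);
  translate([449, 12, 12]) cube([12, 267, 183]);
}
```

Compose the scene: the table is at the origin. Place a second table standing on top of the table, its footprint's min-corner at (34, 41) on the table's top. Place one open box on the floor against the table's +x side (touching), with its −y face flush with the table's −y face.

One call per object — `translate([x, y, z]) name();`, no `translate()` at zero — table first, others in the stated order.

table();
translate([34, 41, 761]) table_2();
translate([1431, 0, 0]) open_box();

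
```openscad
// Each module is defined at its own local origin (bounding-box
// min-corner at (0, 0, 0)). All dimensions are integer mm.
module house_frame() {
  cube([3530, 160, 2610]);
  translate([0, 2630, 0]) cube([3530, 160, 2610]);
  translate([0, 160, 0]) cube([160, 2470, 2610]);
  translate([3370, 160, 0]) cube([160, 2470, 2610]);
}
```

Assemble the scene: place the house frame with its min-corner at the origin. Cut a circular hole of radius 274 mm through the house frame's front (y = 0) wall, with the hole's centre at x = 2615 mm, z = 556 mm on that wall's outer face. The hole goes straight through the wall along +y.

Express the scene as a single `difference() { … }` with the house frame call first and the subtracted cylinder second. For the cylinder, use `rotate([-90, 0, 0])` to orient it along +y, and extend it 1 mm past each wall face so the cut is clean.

difference() {
  house_frame();
  translate([2615, -1, 556]) rotate([-90, 0, 0]) cylinder(h = 162, r = 274);
}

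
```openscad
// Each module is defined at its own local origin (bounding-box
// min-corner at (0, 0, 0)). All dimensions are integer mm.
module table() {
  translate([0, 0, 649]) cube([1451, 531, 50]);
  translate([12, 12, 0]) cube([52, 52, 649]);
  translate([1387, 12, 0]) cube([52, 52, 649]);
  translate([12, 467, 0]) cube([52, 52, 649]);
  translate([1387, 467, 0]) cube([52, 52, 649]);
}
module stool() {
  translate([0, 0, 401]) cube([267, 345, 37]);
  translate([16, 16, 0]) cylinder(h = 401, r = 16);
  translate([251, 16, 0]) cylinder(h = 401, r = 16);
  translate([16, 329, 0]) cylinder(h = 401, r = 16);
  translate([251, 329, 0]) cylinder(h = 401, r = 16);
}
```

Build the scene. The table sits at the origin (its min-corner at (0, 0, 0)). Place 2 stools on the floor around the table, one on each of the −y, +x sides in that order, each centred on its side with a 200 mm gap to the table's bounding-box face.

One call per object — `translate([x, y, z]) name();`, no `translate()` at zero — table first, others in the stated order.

table();
translate([592, -545, 0]) stool();
translate([1651, 93, 0]) stool();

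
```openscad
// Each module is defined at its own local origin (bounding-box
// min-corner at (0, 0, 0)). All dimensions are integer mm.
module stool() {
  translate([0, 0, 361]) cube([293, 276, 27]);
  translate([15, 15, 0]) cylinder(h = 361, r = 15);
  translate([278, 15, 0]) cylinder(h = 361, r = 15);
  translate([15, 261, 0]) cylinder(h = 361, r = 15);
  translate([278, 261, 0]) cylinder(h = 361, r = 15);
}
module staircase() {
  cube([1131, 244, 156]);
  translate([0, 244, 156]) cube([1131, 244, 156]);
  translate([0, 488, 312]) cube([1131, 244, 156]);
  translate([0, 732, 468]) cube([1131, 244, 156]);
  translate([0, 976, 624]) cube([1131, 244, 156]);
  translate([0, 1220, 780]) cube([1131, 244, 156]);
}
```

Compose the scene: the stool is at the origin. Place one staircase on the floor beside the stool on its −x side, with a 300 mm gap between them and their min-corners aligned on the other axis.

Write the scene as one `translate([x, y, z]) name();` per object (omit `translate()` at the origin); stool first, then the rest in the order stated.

stool();
translate([-1431, 0, 0]) staircase();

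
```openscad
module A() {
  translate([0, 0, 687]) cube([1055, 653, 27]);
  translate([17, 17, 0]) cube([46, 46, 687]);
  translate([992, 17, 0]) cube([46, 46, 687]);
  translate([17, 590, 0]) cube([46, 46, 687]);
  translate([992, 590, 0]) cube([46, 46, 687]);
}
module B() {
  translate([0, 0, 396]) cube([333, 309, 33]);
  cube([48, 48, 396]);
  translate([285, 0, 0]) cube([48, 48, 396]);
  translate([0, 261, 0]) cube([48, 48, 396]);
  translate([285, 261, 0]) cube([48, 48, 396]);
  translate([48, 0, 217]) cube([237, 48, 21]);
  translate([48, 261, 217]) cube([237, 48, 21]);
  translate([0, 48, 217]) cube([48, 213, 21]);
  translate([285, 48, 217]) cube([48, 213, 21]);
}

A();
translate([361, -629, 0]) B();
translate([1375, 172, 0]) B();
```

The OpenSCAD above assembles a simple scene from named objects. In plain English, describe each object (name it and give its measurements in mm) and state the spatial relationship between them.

A is a rectangular dining table. The top is 1055×653×27 mm with its upper surface at z = 714 mm. It stands on four 46×46 mm square legs, each inset 17 mm from the nearest pair of top edges, running from the floor to the underside of the top.

B is a simple wooden stool: a rectangular seat 333 mm (x) by 309 mm (y), 33 mm thick, top face at z = 429 mm, on four square legs, each 48×48 mm in cross-section. The legs rest on z = 0, each flush with a corner of the seat. Four stretchers, 48 mm wide and 21 mm tall, connect adjacent legs with their undersides at z = 217 mm, each running between the inner faces of the legs it joins and aligned with the legs' outer faces on the other axis.

Two stools sit around the table at the −y, +x sides.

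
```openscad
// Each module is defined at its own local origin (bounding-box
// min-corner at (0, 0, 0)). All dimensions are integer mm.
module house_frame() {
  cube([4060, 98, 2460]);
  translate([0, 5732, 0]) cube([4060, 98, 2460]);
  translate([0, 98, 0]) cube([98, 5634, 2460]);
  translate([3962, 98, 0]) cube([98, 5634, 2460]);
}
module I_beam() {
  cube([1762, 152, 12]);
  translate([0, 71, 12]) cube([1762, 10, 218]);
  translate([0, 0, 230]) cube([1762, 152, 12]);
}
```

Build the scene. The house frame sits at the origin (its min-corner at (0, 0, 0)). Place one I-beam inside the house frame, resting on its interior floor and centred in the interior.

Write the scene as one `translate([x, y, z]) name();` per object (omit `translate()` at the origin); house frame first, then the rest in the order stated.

house_frame();
translate([1149, 2839, 0]) I_beam();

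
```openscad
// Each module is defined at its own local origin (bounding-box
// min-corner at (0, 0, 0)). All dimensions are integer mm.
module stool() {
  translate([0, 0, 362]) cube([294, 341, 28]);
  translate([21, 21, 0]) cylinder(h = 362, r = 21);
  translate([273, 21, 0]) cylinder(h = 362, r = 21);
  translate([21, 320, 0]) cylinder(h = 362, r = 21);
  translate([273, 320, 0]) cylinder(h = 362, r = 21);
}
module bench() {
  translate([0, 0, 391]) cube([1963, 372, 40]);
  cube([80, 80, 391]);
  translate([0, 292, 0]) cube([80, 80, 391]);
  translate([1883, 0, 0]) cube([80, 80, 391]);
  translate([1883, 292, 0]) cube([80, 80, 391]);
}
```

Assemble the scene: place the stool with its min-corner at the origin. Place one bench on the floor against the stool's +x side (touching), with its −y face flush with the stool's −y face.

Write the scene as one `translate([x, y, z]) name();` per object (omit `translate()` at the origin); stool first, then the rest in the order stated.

stool();
translate([294, 0, 0]) bench();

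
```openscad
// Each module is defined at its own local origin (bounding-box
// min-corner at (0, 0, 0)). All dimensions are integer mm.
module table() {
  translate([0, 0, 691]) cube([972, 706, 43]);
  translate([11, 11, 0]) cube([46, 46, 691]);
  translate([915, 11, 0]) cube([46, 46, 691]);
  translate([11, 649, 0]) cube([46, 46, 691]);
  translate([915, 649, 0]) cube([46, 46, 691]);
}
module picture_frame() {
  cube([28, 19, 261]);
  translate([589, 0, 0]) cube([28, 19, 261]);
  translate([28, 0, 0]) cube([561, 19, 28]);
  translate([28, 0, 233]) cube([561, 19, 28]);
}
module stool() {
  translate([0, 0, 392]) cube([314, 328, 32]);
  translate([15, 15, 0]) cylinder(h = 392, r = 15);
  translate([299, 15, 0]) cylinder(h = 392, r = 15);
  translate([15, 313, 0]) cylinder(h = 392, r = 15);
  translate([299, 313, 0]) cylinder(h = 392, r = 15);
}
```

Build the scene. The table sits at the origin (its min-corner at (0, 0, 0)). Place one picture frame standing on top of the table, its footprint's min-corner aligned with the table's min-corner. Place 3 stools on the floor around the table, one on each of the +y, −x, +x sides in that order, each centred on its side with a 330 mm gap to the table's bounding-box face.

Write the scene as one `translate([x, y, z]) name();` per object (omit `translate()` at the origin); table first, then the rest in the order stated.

table();
translate([0, 0, 734]) picture_frame();
translate([329, 1036, 0]) stool();
translate([-644, 189, 0]) stool();
translate([1302, 189, 0]) stool();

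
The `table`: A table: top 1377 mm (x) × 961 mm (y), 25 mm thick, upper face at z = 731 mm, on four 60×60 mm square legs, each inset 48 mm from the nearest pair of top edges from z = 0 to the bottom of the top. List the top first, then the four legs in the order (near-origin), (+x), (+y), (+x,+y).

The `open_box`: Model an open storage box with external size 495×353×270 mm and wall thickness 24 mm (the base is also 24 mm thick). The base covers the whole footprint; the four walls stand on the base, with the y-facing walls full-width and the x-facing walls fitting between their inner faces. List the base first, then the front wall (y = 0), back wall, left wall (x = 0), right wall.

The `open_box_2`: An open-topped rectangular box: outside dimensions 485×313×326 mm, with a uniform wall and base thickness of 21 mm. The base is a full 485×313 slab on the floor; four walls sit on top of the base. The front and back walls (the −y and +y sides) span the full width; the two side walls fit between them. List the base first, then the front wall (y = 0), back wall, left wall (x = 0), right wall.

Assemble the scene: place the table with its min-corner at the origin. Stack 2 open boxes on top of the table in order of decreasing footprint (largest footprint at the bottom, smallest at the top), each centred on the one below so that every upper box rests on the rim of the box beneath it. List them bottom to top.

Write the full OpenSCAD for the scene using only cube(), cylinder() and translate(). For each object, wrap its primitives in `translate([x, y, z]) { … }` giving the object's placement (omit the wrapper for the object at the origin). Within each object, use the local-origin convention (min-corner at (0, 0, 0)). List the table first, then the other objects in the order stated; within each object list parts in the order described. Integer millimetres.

translate([0, 0, 706]) cube([1377, 961, 25]);
translate([48, 48, 0]) cube([60, 60, 706]);
translate([1269, 48, 0]) cube([60, 60, 706]);
translate([48, 853, 0]) cube([60, 60, 706]);
translate([1269, 853, 0]) cube([60, 60, 706]);
translate([441, 304, 731]) {
  cube([495, 353, 24]);
  translate([0, 0, 24]) cube([495, 24, 246]);
  translate([0, 329, 24]) cube([495, 24, 246]);
  translate([0, 24, 24]) cube([24, 305, 246]);
  translate([471, 24, 24]) cube([24, 305, 246]);
}
translate([446, 324, 1001]) {
  cube([485, 313, 21]);
  translate([0, 0, 21]) cube([485, 21, 305]);
  translate([0, 292, 21]) cube([485, 21, 305]);
  translate([0, 21, 21]) cube([21, 271, 305]);
  translate([464, 21, 21]) cube([21, 271, 305]);
}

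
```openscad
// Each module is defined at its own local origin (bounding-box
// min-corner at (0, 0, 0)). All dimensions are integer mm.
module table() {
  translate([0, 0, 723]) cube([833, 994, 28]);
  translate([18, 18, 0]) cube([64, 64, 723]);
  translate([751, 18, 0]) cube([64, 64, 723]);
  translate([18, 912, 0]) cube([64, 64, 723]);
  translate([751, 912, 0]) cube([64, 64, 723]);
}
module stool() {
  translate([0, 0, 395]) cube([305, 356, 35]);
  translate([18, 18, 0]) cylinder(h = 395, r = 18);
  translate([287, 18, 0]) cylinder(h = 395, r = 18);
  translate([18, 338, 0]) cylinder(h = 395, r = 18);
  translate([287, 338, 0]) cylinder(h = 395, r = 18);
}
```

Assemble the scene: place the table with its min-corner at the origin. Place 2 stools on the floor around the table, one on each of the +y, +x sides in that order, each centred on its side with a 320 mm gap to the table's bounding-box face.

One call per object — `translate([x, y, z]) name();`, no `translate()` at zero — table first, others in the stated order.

table();
translate([264, 1314, 0]) stool();
translate([1153, 319, 0]) stool();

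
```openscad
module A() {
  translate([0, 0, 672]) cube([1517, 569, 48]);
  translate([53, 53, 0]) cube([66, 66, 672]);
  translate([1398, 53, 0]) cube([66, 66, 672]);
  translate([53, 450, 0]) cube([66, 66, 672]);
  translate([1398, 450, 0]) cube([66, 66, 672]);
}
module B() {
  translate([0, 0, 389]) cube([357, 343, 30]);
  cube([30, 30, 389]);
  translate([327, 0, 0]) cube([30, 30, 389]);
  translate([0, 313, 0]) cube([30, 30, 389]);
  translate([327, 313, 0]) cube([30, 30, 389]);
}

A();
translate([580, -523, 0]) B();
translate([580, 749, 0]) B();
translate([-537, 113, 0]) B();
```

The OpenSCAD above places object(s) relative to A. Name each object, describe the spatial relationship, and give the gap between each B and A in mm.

Each stool's nearest face is 180 mm from the table's bounding box.

A is a table. B is a stool. Three stools sit around the table at the −y, +y, −x sides. The gap between each stool and the table is 180 mm.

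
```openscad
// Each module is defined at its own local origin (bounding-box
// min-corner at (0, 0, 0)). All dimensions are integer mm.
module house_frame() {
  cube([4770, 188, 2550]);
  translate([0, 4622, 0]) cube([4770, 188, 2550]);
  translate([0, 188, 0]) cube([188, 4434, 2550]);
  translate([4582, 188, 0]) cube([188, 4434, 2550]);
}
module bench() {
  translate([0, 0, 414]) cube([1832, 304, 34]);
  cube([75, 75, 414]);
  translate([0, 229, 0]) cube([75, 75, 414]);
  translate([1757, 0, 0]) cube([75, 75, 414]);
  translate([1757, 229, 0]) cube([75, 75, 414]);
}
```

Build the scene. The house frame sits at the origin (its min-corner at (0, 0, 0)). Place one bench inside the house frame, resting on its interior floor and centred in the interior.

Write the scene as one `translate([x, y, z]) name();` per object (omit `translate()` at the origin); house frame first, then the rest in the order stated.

house_frame();
translate([1469, 2253, 0]) bench();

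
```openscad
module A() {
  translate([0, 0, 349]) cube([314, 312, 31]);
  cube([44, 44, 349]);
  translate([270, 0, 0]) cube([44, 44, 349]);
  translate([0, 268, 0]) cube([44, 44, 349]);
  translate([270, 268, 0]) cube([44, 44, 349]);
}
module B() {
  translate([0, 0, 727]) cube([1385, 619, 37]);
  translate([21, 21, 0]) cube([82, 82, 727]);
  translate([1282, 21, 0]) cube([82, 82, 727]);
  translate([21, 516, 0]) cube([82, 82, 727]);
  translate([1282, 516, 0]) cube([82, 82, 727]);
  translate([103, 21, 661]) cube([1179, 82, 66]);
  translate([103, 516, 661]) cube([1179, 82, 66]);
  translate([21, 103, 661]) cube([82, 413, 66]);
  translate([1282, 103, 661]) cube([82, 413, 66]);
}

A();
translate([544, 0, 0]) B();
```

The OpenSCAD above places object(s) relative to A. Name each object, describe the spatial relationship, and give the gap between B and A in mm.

The table's nearest face is 230 mm from the stool's +x face.

A is a stool. B is a table. The table is on the floor beside the stool on its +x side. The gap between the table and the stool is 230 mm.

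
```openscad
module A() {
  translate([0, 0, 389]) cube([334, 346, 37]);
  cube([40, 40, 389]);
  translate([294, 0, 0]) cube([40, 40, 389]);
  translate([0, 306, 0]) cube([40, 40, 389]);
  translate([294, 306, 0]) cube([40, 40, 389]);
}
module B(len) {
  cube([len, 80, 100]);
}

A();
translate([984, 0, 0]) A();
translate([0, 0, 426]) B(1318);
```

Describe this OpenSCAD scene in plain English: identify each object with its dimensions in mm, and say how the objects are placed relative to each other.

A is a simple wooden stool: a rectangular seat 334 mm (x) by 346 mm (y), 37 mm thick, top face at z = 426 mm, on four square legs, each 40×40 mm in cross-section. The legs rest on z = 0, each flush with a corner of the seat.

B is a rectangular beam 1318 mm long (x), 80 mm deep (y), 100 mm thick (z).

The beam spans the tops of two stools placed 650 mm apart, resting at z = 426 mm.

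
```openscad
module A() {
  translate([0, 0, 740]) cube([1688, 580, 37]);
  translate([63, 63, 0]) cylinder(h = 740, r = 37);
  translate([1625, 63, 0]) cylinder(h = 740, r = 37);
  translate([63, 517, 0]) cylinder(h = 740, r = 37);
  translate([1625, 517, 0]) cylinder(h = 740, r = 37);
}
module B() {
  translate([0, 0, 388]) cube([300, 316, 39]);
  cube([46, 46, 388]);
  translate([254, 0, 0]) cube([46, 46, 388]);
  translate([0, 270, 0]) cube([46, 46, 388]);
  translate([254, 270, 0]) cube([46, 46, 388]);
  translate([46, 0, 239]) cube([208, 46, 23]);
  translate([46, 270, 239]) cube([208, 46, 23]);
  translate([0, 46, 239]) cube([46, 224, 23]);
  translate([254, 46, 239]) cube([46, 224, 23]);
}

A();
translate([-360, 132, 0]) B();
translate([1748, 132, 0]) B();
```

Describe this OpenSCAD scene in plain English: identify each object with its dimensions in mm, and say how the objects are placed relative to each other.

A is a rectangular dining table. The top is 1688×580×37 mm with its upper surface at z = 777 mm. It stands on four round legs of 74 mm diameter, each leg's bounding box inset 26 mm from the nearest pair of top edges, running from the floor to the underside of the top.

B is a simple wooden stool: a rectangular seat 300 mm (x) by 316 mm (y), 39 mm thick, top face at z = 427 mm, on four square legs, each 46×46 mm in cross-section. The legs rest on z = 0, each flush with a corner of the seat. Four stretchers, 46 mm wide and 23 mm tall, connect adjacent legs with their undersides at z = 239 mm, each running between the inner faces of the legs it joins and aligned with the legs' outer faces on the other axis.

Two stools sit around the table at the −x, +x sides.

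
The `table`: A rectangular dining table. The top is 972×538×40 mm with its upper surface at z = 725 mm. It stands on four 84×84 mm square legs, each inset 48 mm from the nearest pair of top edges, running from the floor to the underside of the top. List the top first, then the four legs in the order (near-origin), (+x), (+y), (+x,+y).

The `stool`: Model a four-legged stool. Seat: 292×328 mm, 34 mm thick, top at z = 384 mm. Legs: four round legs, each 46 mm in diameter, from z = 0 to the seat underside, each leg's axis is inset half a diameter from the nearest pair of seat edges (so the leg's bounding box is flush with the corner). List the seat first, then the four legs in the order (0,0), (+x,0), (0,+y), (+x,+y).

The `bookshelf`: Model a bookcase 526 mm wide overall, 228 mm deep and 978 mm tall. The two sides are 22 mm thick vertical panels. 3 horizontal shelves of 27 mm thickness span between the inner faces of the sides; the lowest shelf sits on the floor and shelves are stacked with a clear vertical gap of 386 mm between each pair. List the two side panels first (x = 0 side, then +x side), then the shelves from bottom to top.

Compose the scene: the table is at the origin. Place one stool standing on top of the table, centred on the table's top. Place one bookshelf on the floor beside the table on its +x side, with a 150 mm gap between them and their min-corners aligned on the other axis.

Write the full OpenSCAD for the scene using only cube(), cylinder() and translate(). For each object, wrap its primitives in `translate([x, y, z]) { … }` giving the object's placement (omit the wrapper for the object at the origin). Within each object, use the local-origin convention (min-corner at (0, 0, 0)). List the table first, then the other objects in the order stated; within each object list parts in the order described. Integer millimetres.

translate([0, 0, 685]) cube([972, 538, 40]);
translate([48, 48, 0]) cube([84, 84, 685]);
translate([840, 48, 0]) cube([84, 84, 685]);
translate([48, 406, 0]) cube([84, 84, 685]);
translate([840, 406, 0]) cube([84, 84, 685]);
translate([340, 105, 725]) {
  translate([0, 0, 350]) cube([292, 328, 34]);
  translate([23, 23, 0]) cylinder(h = 350, r = 23);
  translate([269, 23, 0]) cylinder(h = 350, r = 23);
  translate([23, 305, 0]) cylinder(h = 350, r = 23);
  translate([269, 305, 0]) cylinder(h = 350, r = 23);
}
translate([1122, 0, 0]) {
  cube([22, 228, 978]);
  translate([504, 0, 0]) cube([22, 228, 978]);
  translate([22, 0, 0]) cube([482, 228, 27]);
  translate([22, 0, 413]) cube([482, 228, 27]);
  translate([22, 0, 826]) cube([482, 228, 27]);
}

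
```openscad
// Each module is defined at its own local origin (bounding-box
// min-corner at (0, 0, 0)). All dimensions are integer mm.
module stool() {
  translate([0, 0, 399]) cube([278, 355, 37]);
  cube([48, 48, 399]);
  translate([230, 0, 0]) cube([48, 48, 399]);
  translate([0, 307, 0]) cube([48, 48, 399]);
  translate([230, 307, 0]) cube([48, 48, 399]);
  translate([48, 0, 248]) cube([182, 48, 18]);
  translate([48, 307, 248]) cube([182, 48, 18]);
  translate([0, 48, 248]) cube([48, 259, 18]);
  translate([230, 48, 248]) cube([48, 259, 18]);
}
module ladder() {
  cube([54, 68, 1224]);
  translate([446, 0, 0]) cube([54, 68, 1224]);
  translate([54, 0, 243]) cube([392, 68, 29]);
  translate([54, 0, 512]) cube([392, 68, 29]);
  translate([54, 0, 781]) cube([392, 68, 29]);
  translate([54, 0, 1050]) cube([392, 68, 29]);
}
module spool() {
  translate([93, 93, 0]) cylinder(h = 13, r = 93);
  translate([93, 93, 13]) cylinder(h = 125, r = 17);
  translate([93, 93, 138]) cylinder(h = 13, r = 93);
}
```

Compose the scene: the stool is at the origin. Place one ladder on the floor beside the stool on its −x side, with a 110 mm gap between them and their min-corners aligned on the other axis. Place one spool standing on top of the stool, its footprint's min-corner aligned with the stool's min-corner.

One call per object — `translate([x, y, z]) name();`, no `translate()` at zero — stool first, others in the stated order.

stool();
translate([-610, 0, 0]) ladder();
translate([0, 0, 436]) spool();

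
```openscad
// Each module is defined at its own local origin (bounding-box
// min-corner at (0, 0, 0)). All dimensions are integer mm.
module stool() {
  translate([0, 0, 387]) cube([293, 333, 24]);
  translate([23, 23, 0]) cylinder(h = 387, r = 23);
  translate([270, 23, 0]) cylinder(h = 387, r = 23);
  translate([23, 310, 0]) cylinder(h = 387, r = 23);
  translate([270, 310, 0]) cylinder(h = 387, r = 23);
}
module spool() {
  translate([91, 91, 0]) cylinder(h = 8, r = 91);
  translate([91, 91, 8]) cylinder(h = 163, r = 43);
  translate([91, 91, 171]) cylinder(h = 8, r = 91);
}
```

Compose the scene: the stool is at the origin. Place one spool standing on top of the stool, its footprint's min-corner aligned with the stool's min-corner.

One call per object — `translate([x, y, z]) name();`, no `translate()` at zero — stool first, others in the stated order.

stool();
translate([0, 0, 411]) spool();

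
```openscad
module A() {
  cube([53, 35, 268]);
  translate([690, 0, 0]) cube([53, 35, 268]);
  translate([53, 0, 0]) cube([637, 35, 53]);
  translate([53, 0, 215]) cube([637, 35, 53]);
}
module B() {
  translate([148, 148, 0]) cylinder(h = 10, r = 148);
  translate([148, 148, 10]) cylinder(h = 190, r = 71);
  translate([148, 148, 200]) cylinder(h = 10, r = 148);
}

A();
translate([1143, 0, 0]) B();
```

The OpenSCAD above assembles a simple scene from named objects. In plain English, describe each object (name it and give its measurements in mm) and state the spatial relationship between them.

A is a rectangular picture frame lying in the x–z plane (depth along y). The opening is 637 mm wide (x) by 162 mm tall (z), surrounded by a border 53 mm wide on all four sides. The frame is 35 mm deep and is made of two full-height vertical stiles with two horizontal rails fitted between them.

B is a spool: two coaxial disc flanges of radius 148 mm and thickness 10 mm, joined by a core cylinder of radius 71 mm and height 190 mm. The lower flange rests on z = 0 and the three cylinders share a vertical axis.

The spool is on the floor beside the picture frame on its +x side.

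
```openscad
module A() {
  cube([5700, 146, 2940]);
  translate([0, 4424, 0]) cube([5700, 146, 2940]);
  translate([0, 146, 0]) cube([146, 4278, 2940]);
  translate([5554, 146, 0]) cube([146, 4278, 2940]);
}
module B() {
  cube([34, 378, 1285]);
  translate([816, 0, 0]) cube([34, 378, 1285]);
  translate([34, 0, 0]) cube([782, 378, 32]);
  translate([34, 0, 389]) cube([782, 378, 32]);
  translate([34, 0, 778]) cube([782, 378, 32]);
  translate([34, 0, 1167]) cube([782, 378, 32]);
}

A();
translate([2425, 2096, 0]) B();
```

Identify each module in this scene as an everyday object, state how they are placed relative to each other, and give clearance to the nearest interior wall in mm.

Clearances: x = 2279, y = 1950; minimum 1950 mm.

A is a house frame. B is a bookshelf. The bookshelf sits inside the house frame, centred. The clearance to the nearest interior wall is 1950 mm.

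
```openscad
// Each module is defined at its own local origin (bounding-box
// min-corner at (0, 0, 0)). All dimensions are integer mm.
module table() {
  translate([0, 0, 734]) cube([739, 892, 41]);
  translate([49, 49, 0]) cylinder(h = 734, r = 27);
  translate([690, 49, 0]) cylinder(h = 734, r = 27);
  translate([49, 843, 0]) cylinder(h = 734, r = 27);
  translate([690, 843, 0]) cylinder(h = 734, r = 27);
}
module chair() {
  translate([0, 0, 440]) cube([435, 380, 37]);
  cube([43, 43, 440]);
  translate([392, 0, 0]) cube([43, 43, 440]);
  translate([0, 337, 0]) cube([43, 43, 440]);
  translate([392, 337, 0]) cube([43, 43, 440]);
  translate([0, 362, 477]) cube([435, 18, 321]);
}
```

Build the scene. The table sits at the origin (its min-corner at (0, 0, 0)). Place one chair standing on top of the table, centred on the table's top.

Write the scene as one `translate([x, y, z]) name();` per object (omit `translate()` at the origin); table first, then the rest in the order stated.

table();
translate([152, 256, 775]) chair();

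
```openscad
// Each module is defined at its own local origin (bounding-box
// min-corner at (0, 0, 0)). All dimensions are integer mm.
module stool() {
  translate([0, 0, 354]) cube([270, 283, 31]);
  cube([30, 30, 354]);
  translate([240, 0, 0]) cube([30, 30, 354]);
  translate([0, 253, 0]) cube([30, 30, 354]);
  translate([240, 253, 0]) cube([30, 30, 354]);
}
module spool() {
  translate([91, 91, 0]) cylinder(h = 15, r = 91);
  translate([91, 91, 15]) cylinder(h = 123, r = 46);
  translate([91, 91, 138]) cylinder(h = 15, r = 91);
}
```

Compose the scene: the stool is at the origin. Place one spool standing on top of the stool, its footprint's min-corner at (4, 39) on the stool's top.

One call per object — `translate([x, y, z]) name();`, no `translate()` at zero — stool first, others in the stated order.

stool();
translate([4, 39, 385]) spool();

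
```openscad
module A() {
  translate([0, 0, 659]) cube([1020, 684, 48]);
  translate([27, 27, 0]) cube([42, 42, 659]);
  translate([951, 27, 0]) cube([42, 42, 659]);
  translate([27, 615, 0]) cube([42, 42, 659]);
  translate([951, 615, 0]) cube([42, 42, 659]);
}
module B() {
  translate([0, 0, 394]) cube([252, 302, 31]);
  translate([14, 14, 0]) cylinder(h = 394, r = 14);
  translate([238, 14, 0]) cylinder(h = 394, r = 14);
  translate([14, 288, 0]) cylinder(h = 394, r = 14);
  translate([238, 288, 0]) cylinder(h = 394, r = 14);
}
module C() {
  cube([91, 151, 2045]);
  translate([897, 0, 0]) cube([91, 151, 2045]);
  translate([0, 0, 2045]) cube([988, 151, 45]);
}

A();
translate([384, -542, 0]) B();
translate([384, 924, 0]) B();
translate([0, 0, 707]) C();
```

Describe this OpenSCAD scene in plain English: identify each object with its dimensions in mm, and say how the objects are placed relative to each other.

A is a rectangular dining table. The top is 1020×684×48 mm with its upper surface at z = 707 mm. It stands on four 42×42 mm square legs, each inset 27 mm from the nearest pair of top edges, running from the floor to the underside of the top.

B is a four-legged stool. The seat is 252×302 mm, 31 mm thick, top at z = 425 mm. It stands on four round legs, each 28 mm in diameter, from z = 0 to the seat underside, each leg's axis is inset half a diameter from the nearest pair of seat edges (so the leg's bounding box is flush with the corner).

C is a rectangular door frame: two vertical jambs of 91×151 mm section, 2045 mm tall, with a clear opening 806 mm wide between their inner faces. A header 45 mm tall and 151 mm deep lies on top of the jambs and spans the full outside width.

Two stools sit around the table at the −y, +y sides. The door frame is on top of the table.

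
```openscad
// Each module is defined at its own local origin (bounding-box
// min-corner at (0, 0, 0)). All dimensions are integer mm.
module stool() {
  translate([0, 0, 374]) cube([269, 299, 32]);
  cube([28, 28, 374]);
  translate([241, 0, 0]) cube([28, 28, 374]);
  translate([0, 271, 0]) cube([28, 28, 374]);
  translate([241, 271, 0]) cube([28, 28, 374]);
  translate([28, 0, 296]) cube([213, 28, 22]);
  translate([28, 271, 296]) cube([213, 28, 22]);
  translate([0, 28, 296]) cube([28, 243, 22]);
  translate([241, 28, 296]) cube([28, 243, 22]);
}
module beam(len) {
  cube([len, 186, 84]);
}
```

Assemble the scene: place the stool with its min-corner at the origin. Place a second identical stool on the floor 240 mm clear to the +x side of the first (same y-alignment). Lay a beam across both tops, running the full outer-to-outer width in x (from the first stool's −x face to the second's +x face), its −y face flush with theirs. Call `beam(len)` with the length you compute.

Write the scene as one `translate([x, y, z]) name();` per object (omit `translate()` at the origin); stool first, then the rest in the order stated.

stool();
translate([509, 0, 0]) stool();
translate([0, 0, 406]) beam(778);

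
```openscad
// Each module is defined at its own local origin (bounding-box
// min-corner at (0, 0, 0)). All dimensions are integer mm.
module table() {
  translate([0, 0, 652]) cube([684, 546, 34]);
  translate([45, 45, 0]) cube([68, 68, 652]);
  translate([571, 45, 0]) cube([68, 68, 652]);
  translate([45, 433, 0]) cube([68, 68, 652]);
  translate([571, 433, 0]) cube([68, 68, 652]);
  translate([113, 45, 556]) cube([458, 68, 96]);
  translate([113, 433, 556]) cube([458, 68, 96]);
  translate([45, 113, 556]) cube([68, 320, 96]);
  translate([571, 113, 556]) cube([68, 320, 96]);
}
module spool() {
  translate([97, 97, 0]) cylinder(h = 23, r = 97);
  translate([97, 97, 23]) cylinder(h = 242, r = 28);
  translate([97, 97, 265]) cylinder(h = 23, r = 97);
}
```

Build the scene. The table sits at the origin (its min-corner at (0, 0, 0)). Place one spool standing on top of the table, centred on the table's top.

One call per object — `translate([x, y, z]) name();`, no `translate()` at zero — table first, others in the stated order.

table();
translate([245, 176, 686]) spool();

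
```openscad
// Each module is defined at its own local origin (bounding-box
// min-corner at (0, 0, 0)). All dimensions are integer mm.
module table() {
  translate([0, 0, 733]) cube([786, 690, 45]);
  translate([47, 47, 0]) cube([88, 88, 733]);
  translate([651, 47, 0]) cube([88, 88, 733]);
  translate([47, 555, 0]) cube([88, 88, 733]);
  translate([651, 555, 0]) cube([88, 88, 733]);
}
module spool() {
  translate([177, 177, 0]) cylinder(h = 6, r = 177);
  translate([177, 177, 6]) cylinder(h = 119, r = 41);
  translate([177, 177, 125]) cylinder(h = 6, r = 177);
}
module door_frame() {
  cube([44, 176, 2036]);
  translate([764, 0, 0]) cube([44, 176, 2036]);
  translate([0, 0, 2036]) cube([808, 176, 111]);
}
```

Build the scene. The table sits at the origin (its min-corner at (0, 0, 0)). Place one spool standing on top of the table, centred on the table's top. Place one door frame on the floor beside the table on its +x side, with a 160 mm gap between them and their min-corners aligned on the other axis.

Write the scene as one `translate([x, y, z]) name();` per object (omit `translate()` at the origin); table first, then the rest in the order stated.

table();
translate([216, 168, 778]) spool();
translate([946, 0, 0]) door_frame();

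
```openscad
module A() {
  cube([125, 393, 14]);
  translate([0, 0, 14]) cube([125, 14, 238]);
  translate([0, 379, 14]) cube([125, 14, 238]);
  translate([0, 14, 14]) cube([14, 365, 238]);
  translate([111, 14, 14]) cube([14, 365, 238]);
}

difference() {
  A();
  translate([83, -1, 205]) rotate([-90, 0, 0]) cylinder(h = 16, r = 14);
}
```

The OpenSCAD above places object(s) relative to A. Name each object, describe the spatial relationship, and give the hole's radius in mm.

A is an open box. The open box has a circular hole through its front wall. The hole's radius is 14 mm.

The subtracted cylinder has r = 14 mm.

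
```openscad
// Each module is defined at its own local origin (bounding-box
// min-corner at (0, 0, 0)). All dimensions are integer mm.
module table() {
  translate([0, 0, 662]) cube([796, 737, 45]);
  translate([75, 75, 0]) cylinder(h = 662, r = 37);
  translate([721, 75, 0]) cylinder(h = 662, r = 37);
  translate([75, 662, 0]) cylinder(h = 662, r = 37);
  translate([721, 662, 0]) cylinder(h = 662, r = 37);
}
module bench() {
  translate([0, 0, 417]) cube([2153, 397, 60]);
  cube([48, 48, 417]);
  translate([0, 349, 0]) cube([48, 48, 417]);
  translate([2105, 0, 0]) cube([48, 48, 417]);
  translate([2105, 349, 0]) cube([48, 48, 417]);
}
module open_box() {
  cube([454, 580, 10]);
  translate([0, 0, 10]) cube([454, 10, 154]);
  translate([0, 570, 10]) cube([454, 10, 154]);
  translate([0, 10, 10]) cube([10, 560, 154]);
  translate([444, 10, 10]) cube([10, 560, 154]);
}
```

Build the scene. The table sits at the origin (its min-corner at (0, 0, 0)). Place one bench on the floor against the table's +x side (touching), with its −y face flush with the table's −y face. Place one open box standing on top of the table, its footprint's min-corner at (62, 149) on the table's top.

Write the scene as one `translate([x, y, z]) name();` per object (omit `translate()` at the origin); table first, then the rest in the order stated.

table();
translate([796, 0, 0]) bench();
translate([62, 149, 707]) open_box();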